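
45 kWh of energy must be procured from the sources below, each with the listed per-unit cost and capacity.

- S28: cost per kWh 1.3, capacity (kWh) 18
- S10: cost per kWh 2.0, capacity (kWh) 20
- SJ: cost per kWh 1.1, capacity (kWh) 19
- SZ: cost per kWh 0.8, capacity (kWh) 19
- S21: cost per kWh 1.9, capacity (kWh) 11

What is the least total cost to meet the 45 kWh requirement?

45.2

Fill from the cheapest source first.
SZ (0.8): use full 19 → 26 kWh to go.
Take 19 from SJ at 1.1 → need 7 more.
Take 7 from S28 at 1.3 to finish.
S21, S10: unused.
Cost = 19×0.8 + 19×1.1 + 7×1.3 = 45.2.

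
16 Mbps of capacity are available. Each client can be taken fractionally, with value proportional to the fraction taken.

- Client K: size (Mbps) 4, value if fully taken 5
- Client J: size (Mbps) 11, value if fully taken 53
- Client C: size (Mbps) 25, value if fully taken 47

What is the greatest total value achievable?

Best value per unit of size first: Client J 53/11≈4.82, Client C 47/25≈1.88, Client K 5/4≈1.25.
Client J: take in full, 11 Mbps for value 53 ; 5 left.
Only 5 Mbps remain; take 5/25 of Client C for value 47×5/25 = 9.4.
Total value = 62.4.

62.4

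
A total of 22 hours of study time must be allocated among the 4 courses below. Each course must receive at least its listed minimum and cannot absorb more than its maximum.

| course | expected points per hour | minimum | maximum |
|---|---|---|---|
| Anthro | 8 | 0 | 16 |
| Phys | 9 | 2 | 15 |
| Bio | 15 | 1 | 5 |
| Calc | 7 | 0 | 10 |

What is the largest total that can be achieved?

Meeting every minimum uses 0+2+1+0 = 3 hours, leaving 19.
Highest expected points per hour first: Bio 15 > Phys 9 > Anthro 8 > Calc 7.
Give Bio 4 more to hit its cap of 5 ; 15 left.
Give Phys 13 more to hit its cap of 15 ; 2 left.
Anthro: +2 (room for 16) → 2. Pool exhausted.
Total = 8×2 + 9×15 + 15×5 = 226.

226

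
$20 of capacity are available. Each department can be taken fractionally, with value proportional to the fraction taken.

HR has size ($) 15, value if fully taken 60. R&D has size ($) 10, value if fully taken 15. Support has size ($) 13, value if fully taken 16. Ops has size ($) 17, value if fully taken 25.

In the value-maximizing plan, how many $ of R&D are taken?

5

Best value per unit of size first: HR 60/15≈4, R&D 15/10≈1.5, Ops 25/17≈1.47, Support 16/13≈1.23.
Take all of HR (15 $, value 60) ; 5 $ left.
Only 5 $ remain; take 5/10 of R&D for value 15×5/10 = 7.5.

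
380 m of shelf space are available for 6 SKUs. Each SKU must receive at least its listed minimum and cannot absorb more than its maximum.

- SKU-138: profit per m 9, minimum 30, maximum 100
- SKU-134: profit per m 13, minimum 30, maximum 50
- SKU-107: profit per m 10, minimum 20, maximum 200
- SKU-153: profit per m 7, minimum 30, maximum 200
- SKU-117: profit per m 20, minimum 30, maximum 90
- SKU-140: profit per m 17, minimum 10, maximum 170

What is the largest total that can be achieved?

5890

Meeting every minimum uses 30+30+20+30+30+10 = 150 m, leaving 230.
Rank by profit per m: SKU-117 20 > SKU-140 17 > SKU-134 13 > SKU-107 10 > SKU-138 9 > SKU-153 7.
SKU-117 takes 60 more to reach its cap of 90 ; 170 left.
SKU-140 takes 160 more to reach its cap of 170 ; 10 left.
Only 10 left; SKU-134 takes them to reach 40.
Total = 9×30 + 13×40 + 10×20 + 7×30 + 20×90 + 17×170 = 5890.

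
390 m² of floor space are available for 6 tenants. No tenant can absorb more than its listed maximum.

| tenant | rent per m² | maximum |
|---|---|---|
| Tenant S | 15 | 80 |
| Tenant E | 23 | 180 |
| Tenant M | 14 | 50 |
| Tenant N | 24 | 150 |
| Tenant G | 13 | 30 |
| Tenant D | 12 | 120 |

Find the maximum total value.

Rank by rent per m²: Tenant N 24 > Tenant E 23 > Tenant S 15 > Tenant M 14 > Tenant G 13 > Tenant D 12.
Give Tenant N 150 to hit its cap of 150 → 240 left.
Tenant E: +180 to 180 (cap) → 60 left.
Tenant S: +60 (room for 80) → 60. Pool exhausted.
Total = 15×60 + 23×180 + 24×150 = 8640.

8640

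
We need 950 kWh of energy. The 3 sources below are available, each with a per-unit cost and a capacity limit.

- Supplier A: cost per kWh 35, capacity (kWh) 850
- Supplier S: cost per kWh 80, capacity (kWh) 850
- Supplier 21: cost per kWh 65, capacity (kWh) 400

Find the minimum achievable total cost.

36250

Fill from the cheapest source first.
Take 850 from Supplier A at 35 ; need 100 more.
Take 100 from Supplier 21 at 65 to finish.
Supplier S: unused.
Cost = 850×35 + 100×65 = 36250.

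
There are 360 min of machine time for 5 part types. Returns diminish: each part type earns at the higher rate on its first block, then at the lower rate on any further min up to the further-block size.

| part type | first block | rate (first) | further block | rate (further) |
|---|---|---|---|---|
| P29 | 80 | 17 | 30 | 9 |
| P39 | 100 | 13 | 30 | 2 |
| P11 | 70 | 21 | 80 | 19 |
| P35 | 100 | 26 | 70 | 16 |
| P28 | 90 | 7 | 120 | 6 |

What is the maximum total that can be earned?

7430

Order all 10 blocks by rate: P35/tier1 26 > P11/tier1 21 > P11/tier2 19 > P29/tier1 17 > P35/tier2 16 > P39/tier1 13 > P29/tier2 9 > P28/tier1 7 > P28/tier2 6 > P39/tier2 2.
P35 tier1 at 26: fill all 100 — 260 left.
P11 tier1 at 21: fill all 70 — 190 left.
P11/tier2 (19): +80 — 110 left.
P29/tier1 (17): +80 — 30 left.
30 remain; put them into P35 tier2 at 16.
Total = 26×100 + 21×70 + 19×80 + 17×80 + 16×30 = 7430.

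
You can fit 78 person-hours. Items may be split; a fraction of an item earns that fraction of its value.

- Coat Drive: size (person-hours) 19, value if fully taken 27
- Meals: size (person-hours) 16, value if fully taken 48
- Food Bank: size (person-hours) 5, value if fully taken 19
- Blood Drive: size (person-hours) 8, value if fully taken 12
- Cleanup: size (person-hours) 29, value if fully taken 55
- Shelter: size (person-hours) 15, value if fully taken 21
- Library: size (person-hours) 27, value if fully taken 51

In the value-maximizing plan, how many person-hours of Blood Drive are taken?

1

Sort by value density: Food Bank 19/5≈3.8, Meals 48/16≈3, Cleanup 55/29≈1.9, Library 51/27≈1.89, Blood Drive 12/8≈1.5, Coat Drive 27/19≈1.42, Shelter 21/15≈1.4.
Food Bank: take in full, 5 person-hours for value 19 → 73 left.
Take all of Meals (16 person-hours, value 48) → 57 person-hours left.
Cleanup: take in full, 29 person-hours for value 55 → 28 left.
Library: take in full, 27 person-hours for value 51 → 1 left.
Fill the last 1 person-hours with part of Blood Drive: 1/8 of it earns 1.5.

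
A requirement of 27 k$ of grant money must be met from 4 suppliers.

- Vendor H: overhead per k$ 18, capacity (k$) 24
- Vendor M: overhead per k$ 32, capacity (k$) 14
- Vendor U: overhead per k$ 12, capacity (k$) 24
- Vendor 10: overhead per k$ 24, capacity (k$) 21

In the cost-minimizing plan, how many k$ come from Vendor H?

Fill from the cheapest supplier first.
Take 24 from Vendor U at 12 ; need 3 more.
Vendor H at 18: take 3 of its 24 ; requirement met.
Vendor 10, Vendor M: unused.

3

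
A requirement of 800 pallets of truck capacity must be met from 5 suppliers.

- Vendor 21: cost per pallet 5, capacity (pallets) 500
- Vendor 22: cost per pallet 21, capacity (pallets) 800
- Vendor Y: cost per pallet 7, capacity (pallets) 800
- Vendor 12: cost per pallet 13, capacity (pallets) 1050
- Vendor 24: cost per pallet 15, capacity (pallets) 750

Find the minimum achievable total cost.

Use suppliers in increasing cost order.
Vendor 21 at 5: take all 500 pallets ; 300 still needed.
Take 300 from Vendor Y at 7 to finish.
Vendor 12, Vendor 24, Vendor 22: unused.
Cost = 500×5 + 300×7 = 4600.

4600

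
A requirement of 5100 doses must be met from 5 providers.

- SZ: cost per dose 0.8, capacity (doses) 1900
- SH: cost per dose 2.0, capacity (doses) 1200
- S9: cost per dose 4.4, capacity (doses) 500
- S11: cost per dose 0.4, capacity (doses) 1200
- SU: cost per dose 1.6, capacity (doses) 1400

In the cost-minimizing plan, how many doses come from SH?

Fill from the cheapest provider first.
S11 at 0.4: take all 1200 doses → 3900 still needed.
SZ (0.8): use full 1900 → 2000 doses to go.
Take 1400 from SU at 1.6 → need 600 more.
SH at 2.0: take 600 of its 1200 → requirement met.
S9: unused.

600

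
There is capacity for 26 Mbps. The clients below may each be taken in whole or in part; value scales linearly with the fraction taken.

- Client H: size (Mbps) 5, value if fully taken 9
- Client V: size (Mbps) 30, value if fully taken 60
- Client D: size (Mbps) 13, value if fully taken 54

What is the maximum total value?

Sort by value density: Client D 54/13≈4.15, Client V 60/30≈2, Client H 9/5≈1.8.
Take all of Client D (13 Mbps, value 54) ; 13 Mbps left.
Fill the last 13 Mbps with part of Client V: 13/30 of it earns 26.
Total value = 80.

80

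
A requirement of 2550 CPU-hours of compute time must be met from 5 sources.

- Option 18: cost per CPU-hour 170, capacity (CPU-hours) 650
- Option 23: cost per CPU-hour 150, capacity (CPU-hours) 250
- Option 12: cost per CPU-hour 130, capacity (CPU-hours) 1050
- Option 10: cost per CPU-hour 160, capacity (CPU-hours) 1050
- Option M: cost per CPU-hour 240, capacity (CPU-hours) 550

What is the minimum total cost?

376000

Use sources in increasing cost order.
Option 12 (130): use full 1050 → 1500 CPU-hours to go.
Take 250 from Option 23 at 150 → need 1250 more.
Option 10 (160): use full 1050 → 200 CPU-hours to go.
Option 18 (170): take the remaining 200 → done.
Option M: unused.
Cost = 1050×130 + 250×150 + 1050×160 + 200×170 = 376000.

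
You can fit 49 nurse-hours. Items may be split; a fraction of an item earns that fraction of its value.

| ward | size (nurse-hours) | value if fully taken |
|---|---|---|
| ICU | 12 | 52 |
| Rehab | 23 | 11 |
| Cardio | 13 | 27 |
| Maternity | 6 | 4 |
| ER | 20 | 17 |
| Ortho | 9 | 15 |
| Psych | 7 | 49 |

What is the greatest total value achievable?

Sort by value density: Psych 49/7≈7, ICU 52/12≈4.33, Cardio 27/13≈2.08, Ortho 15/9≈1.67, ER 17/20≈0.85, Maternity 4/6≈0.667, Rehab 11/23≈0.478.
Take all of Psych (7 nurse-hours, value 49) → 42 nurse-hours left.
All 12 nurse-hours of ICU fit (value 52) → 30 remain.
Cardio: take in full, 13 nurse-hours for value 27 → 17 left.
Ortho: take in full, 9 nurse-hours for value 15 → 8 left.
Fill the last 8 nurse-hours with part of ER: 8/20 of it earns 6.8.
Total value = 149.8.

149.8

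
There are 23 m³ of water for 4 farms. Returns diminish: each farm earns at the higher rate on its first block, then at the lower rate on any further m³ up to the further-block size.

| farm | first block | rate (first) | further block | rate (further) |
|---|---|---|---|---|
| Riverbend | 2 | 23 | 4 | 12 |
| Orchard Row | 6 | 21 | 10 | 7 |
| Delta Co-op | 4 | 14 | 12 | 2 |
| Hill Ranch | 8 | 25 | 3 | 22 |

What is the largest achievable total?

494

Rank every tier by rate: Hill Ranch/tier1 25 > Riverbend/tier1 23 > Hill Ranch/tier2 22 > Orchard Row/tier1 21 > Delta Co-op/tier1 14 > Riverbend/tier2 12 > Orchard Row/tier2 7 > Delta Co-op/tier2 2.
Hill Ranch tier1 at 25: fill all 8 ; 15 left.
Riverbend/tier1 (23): +2 ; 13 left.
Hill Ranch tier2 at 22: fill all 3 ; 10 left.
Fill Orchard Row tier1 block (6 at 21) ; 4 left.
Delta Co-op tier1 at 14: fill all 4 ; 0 left.
Total = 25×8 + 23×2 + 22×3 + 21×6 + 14×4 = 494.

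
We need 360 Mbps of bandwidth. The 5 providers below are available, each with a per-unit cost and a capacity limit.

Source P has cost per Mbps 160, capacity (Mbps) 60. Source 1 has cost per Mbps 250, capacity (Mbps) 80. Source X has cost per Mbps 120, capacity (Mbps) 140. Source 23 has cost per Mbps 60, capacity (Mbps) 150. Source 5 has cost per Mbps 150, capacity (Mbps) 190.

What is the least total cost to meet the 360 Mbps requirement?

36300

Cheapest first:
Take 150 from Source 23 at 60 → need 210 more.
Take 140 from Source X at 120 → need 70 more.
Take 70 from Source 5 at 150 to finish.
Source P, Source 1: unused.
Cost = 150×60 + 140×120 + 70×150 = 36300.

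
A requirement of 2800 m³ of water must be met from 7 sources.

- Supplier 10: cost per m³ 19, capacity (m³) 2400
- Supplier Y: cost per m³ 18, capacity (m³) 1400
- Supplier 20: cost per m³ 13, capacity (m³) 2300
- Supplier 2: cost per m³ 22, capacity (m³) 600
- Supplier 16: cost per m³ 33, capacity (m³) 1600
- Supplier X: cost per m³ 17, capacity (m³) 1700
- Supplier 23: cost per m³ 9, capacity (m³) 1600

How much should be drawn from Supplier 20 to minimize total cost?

Cheapest first:
Supplier 23 (9): use full 1600 → 1200 m³ to go.
Supplier 20 (13): take the remaining 1200 → done.
Supplier X, Supplier Y, Supplier 10, Supplier 2, Supplier 16: unused.

1200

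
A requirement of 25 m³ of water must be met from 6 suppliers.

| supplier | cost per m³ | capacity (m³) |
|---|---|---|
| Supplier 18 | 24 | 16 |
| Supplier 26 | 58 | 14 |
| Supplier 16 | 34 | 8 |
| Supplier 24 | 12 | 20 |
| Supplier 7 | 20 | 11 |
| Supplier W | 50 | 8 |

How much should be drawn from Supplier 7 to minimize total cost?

5

Fill from the cheapest supplier first.
Supplier 24 (12): use full 20 → 5 m³ to go.
Take 5 from Supplier 7 at 20 to finish.
Supplier 18, Supplier 16, Supplier W, Supplier 26: unused.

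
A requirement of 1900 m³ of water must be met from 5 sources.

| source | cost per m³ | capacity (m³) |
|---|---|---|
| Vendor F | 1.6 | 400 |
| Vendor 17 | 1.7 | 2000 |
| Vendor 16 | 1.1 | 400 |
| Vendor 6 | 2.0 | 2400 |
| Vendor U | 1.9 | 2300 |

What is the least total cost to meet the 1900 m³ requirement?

2950

Use sources in increasing cost order.
Vendor 16 (1.1): use full 400 — 1500 m³ to go.
Take 400 from Vendor F at 1.6 — need 1100 more.
Vendor 17 (1.7): take the remaining 1100 — done.
Vendor U, Vendor 6: unused.
Cost = 400×1.1 + 400×1.6 + 1100×1.7 = 2950.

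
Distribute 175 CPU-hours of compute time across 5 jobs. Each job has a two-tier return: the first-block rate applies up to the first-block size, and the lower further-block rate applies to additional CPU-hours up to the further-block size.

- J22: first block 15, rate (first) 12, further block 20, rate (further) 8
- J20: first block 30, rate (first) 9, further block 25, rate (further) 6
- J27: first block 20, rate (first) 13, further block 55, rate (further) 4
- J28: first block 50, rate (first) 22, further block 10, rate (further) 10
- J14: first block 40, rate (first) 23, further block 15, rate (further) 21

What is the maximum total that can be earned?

Rank every tier by rate: J14/first 23 > J28/first 22 > J14/second 21 > J27/first 13 > J22/first 12 > J28/second 10 > J20/first 9 > J22/second 8 > J20/second 6 > J27/second 4.
J14 first at 23: fill all 40 → 135 left.
Fill J28 first block (50 at 22) → 85 left.
J14/second (21): +15 → 70 left.
J27 first at 13: fill all 20 → 50 left.
Fill J22 first block (15 at 12) → 35 left.
J28/second (10): +10 → 25 left.
J20/first: +25 of 30 at 9; pool empty.
Total = 23×40 + 22×50 + 21×15 + 13×20 + 12×15 + 10×10 + 9×25 = 3100.

3100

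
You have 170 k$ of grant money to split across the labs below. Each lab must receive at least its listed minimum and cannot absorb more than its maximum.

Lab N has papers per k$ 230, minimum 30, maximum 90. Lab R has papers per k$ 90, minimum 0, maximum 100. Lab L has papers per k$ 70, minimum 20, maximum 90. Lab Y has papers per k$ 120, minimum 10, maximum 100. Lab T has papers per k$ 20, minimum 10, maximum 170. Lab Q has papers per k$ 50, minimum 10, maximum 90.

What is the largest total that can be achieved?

Meeting every minimum uses 30+0+20+10+10+10 = 80 k$, leaving 90.
Rank by papers per k$: Lab N 230 > Lab Y 120 > Lab R 90 > Lab L 70 > Lab Q 50 > Lab T 20.
Lab N: +60 to 90 (cap) ; 30 left.
Lab Y: +30 (room for 90) → 40. Pool exhausted.
Total = 230×90 + 70×20 + 120×40 + 20×10 + 50×10 = 27600.

27600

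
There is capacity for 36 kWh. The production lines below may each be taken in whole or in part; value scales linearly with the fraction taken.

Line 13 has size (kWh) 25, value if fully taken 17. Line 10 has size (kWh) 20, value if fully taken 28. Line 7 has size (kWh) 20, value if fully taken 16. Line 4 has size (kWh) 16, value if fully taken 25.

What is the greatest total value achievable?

53

Rank by value-to-size ratio: Line 4 25/16≈1.56, Line 10 28/20≈1.4, Line 7 16/20≈0.8, Line 13 17/25≈0.68.
Line 4: take in full, 16 kWh for value 25 — 20 left.
Line 10: take in full, 20 kWh for value 28 — 0 left.
Total value = 53.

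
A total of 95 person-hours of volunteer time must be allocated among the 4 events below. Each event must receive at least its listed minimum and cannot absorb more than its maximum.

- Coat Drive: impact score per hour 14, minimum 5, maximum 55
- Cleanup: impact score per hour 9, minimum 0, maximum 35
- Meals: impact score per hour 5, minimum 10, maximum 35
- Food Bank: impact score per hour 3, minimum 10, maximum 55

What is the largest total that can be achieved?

Meeting every minimum uses 5+0+10+10 = 25 person-hours, leaving 70.
Highest impact score per hour first: Coat Drive 14 > Cleanup 9 > Meals 5 > Food Bank 3.
Coat Drive: +50 to 55 (cap) — 20 left.
Only 20 left; Cleanup takes them to reach 20.
Total = 14×55 + 9×20 + 5×10 + 3×10 = 1030.

1030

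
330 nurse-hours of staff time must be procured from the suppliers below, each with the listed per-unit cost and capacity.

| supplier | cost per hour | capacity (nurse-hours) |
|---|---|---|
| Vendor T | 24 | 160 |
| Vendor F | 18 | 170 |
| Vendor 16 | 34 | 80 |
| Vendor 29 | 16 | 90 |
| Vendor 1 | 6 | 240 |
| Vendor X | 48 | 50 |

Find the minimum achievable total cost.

2880

Fill from the cheapest supplier first.
Vendor 1 at 6: take all 240 nurse-hours → 90 still needed.
Take 90 from Vendor 29 at 16 → need 0 more.
Vendor F, Vendor T, Vendor 16, Vendor X: unused.
Cost = 240×6 + 90×16 = 2880.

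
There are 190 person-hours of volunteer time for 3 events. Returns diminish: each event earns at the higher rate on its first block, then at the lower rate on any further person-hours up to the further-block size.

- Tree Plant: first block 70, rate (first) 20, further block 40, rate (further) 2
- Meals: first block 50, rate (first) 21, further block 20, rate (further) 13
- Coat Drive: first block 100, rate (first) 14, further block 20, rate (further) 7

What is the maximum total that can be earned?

3430

Treat each block as its own option and order by rate: Meals/tier1 21 > Tree Plant/tier1 20 > Coat Drive/tier1 14 > Meals/tier2 13 > Coat Drive/tier2 7 > Tree Plant/tier2 2.
Fill Meals tier1 block (50 at 21) → 140 left.
Fill Tree Plant tier1 block (70 at 20) → 70 left.
70 remain; put them into Coat Drive tier1 at 14.
Total = 21×50 + 20×70 + 14×70 = 3430.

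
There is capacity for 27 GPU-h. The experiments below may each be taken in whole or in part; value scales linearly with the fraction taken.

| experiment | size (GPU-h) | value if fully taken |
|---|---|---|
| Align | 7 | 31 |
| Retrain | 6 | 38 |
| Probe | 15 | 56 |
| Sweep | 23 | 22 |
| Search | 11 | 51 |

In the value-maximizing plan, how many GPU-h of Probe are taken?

Rank by value-to-size ratio: Retrain 38/6≈6.33, Search 51/11≈4.64, Align 31/7≈4.43, Probe 56/15≈3.73, Sweep 22/23≈0.957.
All 6 GPU-h of Retrain fit (value 38) — 21 remain.
Search: take in full, 11 GPU-h for value 51 — 10 left.
Take all of Align (7 GPU-h, value 31) — 3 GPU-h left.
3 GPU-h left: a 3/15 share of Probe gives 56×3/15 = 11.2.

3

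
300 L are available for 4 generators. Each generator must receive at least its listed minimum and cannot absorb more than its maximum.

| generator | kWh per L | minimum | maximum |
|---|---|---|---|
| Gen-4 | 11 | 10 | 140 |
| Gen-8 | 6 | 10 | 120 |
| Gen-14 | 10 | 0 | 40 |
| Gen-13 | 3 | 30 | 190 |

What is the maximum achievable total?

Meeting every minimum uses 10+10+0+30 = 50 L, leaving 250.
Highest kWh per L first: Gen-4 11 > Gen-14 10 > Gen-8 6 > Gen-13 3.
Give Gen-4 130 more to hit its cap of 140 → 120 left.
Gen-14: +40 to 40 (cap) → 80 left.
Only 80 left; Gen-8 takes them to reach 90.
Total = 11×140 + 6×90 + 10×40 + 3×30 = 2570.

2570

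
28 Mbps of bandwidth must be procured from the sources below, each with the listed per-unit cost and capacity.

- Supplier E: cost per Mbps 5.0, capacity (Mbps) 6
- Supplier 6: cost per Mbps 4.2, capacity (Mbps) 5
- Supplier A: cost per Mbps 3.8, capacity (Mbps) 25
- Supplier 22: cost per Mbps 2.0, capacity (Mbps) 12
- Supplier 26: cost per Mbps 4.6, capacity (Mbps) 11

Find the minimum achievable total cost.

Use sources in increasing cost order.
Supplier 22 at 2.0: take all 12 Mbps ; 16 still needed.
Supplier A at 3.8: take 16 of its 25 ; requirement met.
Supplier 6, Supplier 26, Supplier E: unused.
Cost = 12×2.0 + 16×3.8 = 84.8.

84.8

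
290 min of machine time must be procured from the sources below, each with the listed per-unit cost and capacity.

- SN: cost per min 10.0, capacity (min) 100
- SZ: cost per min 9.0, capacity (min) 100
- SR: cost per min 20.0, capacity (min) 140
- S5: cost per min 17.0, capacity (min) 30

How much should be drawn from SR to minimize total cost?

Cheapest first:
SZ at 9.0: take all 100 min — 190 still needed.
SN at 10.0: take all 100 min — 90 still needed.
S5 at 17.0: take all 30 min — 60 still needed.
SR at 20.0: take 60 of its 140 — requirement met.

60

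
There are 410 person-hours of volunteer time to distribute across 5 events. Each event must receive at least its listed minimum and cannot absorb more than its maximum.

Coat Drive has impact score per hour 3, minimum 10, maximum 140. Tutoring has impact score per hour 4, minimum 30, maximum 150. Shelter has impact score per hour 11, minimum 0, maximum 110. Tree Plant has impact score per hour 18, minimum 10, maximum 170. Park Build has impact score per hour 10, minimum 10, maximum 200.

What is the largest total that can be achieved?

5320

Meeting every minimum uses 10+30+0+10+10 = 60 person-hours, leaving 350.
Order the events by impact score per hour: Tree Plant 18 > Shelter 11 > Park Build 10 > Tutoring 4 > Coat Drive 3.
Tree Plant takes 160 more to reach its cap of 170 ; 190 left.
Shelter takes 110 more to reach its cap of 110 ; 80 left.
Only 80 left; Park Build takes them to reach 90.
Total = 3×10 + 4×30 + 11×110 + 18×170 + 10×90 = 5320.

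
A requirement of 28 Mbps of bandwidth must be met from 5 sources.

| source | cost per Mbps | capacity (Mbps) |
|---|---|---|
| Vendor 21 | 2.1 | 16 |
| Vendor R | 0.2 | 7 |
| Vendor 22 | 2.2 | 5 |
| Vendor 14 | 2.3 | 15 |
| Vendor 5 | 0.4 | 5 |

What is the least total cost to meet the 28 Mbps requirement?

Cheapest first:
Take 7 from Vendor R at 0.2 — need 21 more.
Vendor 5 (0.4): use full 5 — 16 Mbps to go.
Take 16 from Vendor 21 at 2.1 — need 0 more.
Vendor 22, Vendor 14: unused.
Cost = 7×0.2 + 5×0.4 + 16×2.1 = 37.

37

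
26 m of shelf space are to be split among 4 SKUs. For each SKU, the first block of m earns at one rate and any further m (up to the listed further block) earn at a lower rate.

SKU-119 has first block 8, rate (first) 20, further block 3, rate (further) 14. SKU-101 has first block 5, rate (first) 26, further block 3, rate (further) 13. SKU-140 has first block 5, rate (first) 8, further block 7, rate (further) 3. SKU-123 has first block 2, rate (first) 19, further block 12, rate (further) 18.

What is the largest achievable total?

526

Order all 8 blocks by rate: SKU-101/tier1 26 > SKU-119/tier1 20 > SKU-123/tier1 19 > SKU-123/tier2 18 > SKU-119/tier2 14 > SKU-101/tier2 13 > SKU-140/tier1 8 > SKU-140/tier2 3.
SKU-101/tier1 (26): +5 — 21 left.
Fill SKU-119 tier1 block (8 at 20) — 13 left.
SKU-123/tier1 (19): +2 — 11 left.
SKU-123/tier2: +11 of 12 at 18; pool empty.
Total = 26×5 + 20×8 + 19×2 + 18×11 = 526.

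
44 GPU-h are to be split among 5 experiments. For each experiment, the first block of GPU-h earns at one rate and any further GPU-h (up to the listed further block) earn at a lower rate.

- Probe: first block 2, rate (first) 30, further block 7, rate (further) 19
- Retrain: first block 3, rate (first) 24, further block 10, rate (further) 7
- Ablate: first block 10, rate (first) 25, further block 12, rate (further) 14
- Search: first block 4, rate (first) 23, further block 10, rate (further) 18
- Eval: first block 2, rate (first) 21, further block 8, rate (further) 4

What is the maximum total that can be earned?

913

Treat each block as its own option and order by rate: Probe/first 30 > Ablate/first 25 > Retrain/first 24 > Search/first 23 > Eval/first 21 > Probe/second 19 > Search/second 18 > Ablate/second 14 > Retrain/second 7 > Eval/second 4.
Probe first at 30: fill all 2 ; 42 left.
Ablate first at 25: fill all 10 ; 32 left.
Fill Retrain first block (3 at 24) ; 29 left.
Search first at 23: fill all 4 ; 25 left.
Eval first at 21: fill all 2 ; 23 left.
Probe second at 19: fill all 7 ; 16 left.
Search second at 18: fill all 10 ; 6 left.
Ablate/second: +6 of 12 at 14; pool empty.
Total = 30×2 + 25×10 + 24×3 + 23×4 + 21×2 + 19×7 + 18×10 + 14×6 = 913.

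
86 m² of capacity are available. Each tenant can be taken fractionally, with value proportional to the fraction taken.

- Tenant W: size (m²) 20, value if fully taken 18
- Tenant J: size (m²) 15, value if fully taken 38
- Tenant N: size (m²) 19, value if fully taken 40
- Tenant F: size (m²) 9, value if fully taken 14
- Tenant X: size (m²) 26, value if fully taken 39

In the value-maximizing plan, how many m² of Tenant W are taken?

17

Best value per unit of size first: Tenant J 38/15≈2.53, Tenant N 40/19≈2.11, Tenant F 14/9≈1.56, Tenant X 39/26≈1.5, Tenant W 18/20≈0.9.
All 15 m² of Tenant J fit (value 38) → 71 remain.
All 19 m² of Tenant N fit (value 40) → 52 remain.
Take all of Tenant F (9 m², value 14) → 43 m² left.
All 26 m² of Tenant X fit (value 39) → 17 remain.
Fill the last 17 m² with part of Tenant W: 17/20 of it earns 15.3.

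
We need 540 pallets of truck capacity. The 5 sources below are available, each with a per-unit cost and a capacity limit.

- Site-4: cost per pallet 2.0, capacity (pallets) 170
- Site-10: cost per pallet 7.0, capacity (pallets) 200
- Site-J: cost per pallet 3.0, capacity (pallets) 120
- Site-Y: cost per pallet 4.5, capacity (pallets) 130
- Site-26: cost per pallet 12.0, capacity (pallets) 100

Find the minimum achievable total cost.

Use sources in increasing cost order.
Site-4 (2.0): use full 170 → 370 pallets to go.
Take 120 from Site-J at 3.0 → need 250 more.
Take 130 from Site-Y at 4.5 → need 120 more.
Site-10 (7.0): take the remaining 120 → done.
Site-26: unused.
Cost = 170×2.0 + 120×3.0 + 130×4.5 + 120×7.0 = 2125.

2125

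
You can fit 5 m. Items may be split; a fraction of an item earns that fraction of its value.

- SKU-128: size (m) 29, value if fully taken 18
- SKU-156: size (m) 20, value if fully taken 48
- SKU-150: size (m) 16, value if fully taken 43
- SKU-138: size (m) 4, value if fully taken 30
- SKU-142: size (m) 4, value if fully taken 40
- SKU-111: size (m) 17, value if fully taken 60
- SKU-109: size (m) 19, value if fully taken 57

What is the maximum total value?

Best value per unit of size first: SKU-142 40/4≈10, SKU-138 30/4≈7.5, SKU-111 60/17≈3.53, SKU-109 57/19≈3, SKU-150 43/16≈2.69, SKU-156 48/20≈2.4, SKU-128 18/29≈0.621.
All 4 m of SKU-142 fit (value 40) — 1 remain.
Only 1 m remain; take 1/4 of SKU-138 for value 30×1/4 = 7.5.
Total value = 47.5.

47.5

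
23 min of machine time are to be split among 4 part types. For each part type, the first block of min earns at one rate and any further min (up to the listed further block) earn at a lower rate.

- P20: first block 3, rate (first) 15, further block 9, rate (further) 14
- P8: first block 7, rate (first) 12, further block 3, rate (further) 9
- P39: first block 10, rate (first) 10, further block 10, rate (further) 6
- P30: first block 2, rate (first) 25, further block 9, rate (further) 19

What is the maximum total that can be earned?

Rank every tier by rate: P30/tier1 25 > P30/tier2 19 > P20/tier1 15 > P20/tier2 14 > P8/tier1 12 > P39/tier1 10 > P8/tier2 9 > P39/tier2 6.
P30/tier1 (25): +2 ; 21 left.
P30/tier2 (19): +9 ; 12 left.
P20 tier1 at 15: fill all 3 ; 9 left.
P20/tier2 (14): +9 ; 0 left.
Total = 25×2 + 19×9 + 15×3 + 14×9 = 392.

392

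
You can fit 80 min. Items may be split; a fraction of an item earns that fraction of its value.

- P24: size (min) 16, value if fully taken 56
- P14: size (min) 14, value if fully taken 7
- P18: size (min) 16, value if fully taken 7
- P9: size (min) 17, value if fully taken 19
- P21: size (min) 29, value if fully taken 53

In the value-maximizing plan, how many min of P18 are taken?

4

Sort by value density: P24 56/16≈3.5, P21 53/29≈1.83, P9 19/17≈1.12, P14 7/14≈0.5, P18 7/16≈0.438.
All 16 min of P24 fit (value 56) → 64 remain.
All 29 min of P21 fit (value 53) → 35 remain.
Take all of P9 (17 min, value 19) → 18 min left.
All 14 min of P14 fit (value 7) → 4 remain.
4 min left: a 4/16 share of P18 gives 7×4/16 = 1.75.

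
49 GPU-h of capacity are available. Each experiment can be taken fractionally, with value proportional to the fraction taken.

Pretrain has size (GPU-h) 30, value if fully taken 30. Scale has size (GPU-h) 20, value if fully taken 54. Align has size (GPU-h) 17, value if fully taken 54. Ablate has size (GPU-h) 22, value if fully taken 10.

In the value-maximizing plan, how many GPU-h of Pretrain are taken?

12

Best value per unit of size first: Align 54/17≈3.18, Scale 54/20≈2.7, Pretrain 30/30≈1, Ablate 10/22≈0.455.
All 17 GPU-h of Align fit (value 54) ; 32 remain.
Scale: take in full, 20 GPU-h for value 54 ; 12 left.
12 GPU-h left: a 12/30 share of Pretrain gives 30×12/30 = 12.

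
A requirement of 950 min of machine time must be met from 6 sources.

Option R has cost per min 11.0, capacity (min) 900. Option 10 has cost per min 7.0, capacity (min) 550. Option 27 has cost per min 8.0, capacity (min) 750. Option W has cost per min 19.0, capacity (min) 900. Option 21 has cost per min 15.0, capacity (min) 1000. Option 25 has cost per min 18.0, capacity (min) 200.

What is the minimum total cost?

7050

Cheapest first:
Option 10 (7.0): use full 550 ; 400 min to go.
Option 27 (8.0): take the remaining 400 ; done.
Option R, Option 21, Option 25, Option W: unused.
Cost = 550×7.0 + 400×8.0 = 7050.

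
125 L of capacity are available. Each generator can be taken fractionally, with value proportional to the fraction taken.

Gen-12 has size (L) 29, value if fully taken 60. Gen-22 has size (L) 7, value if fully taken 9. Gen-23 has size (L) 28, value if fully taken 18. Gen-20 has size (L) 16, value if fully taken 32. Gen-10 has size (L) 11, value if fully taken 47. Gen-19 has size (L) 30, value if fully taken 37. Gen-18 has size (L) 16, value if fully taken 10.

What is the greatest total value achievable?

205.5

Sort by value density: Gen-10 47/11≈4.27, Gen-12 60/29≈2.07, Gen-20 32/16≈2, Gen-22 9/7≈1.29, Gen-19 37/30≈1.23, Gen-23 18/28≈0.643, Gen-18 10/16≈0.625.
Take all of Gen-10 (11 L, value 47) → 114 L left.
Gen-12: take in full, 29 L for value 60 → 85 left.
Gen-20: take in full, 16 L for value 32 → 69 left.
Gen-22: take in full, 7 L for value 9 → 62 left.
All 30 L of Gen-19 fit (value 37) → 32 remain.
Take all of Gen-23 (28 L, value 18) → 4 L left.
Only 4 L remain; take 4/16 of Gen-18 for value 10×4/16 = 2.5.
Total value = 205.5.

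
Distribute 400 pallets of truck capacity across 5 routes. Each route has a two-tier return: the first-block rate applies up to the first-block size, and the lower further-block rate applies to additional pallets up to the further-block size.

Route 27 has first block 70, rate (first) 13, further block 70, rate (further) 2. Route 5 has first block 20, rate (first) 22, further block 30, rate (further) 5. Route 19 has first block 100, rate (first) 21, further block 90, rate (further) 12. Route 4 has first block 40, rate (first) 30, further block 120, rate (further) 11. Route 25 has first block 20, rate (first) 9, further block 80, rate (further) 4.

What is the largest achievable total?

6610

Treat each block as its own option and order by rate: Route 4/first 30 > Route 5/first 22 > Route 19/first 21 > Route 27/first 13 > Route 19/second 12 > Route 4/second 11 > Route 25/first 9 > Route 5/second 5 > Route 25/second 4 > Route 27/second 2.
Route 4/first (30): +40 → 360 left.
Fill Route 5 first block (20 at 22) → 340 left.
Fill Route 19 first block (100 at 21) → 240 left.
Fill Route 27 first block (70 at 13) → 170 left.
Route 19 second at 12: fill all 90 → 80 left.
Route 4 second at 11: only 80 left, fill 80.
Total = 30×40 + 22×20 + 21×100 + 13×70 + 12×90 + 11×80 = 6610.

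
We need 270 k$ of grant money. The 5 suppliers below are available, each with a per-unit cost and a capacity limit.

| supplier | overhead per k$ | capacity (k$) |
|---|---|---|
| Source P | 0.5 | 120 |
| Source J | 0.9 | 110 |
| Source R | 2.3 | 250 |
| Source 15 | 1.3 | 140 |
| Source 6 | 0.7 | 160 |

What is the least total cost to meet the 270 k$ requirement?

Use suppliers in increasing cost order.
Take 120 from Source P at 0.5 ; need 150 more.
Source 6 (0.7): take the remaining 150 ; done.
Source J, Source 15, Source R: unused.
Cost = 120×0.5 + 150×0.7 = 165.

165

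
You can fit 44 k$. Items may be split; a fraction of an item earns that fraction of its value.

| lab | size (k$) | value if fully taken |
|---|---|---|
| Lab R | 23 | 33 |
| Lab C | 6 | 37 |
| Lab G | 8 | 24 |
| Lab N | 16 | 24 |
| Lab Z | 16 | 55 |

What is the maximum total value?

137

Best value per unit of size first: Lab C 37/6≈6.17, Lab Z 55/16≈3.44, Lab G 24/8≈3, Lab N 24/16≈1.5, Lab R 33/23≈1.43.
All 6 k$ of Lab C fit (value 37) → 38 remain.
All 16 k$ of Lab Z fit (value 55) → 22 remain.
Lab G: take in full, 8 k$ for value 24 → 14 left.
14 k$ left: a 14/16 share of Lab N gives 24×14/16 = 21.
Total value = 137.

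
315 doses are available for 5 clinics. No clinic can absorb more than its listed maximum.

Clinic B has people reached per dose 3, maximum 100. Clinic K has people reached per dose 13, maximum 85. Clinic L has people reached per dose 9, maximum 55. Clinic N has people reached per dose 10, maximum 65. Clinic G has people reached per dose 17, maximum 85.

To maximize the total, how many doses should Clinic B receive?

Rank by people reached per dose: Clinic G 17 > Clinic K 13 > Clinic N 10 > Clinic L 9 > Clinic B 3.
Clinic G: +85 to 85 (cap) ; 230 left.
Clinic K takes 85 to reach its cap of 85 ; 145 left.
Clinic N: +65 to 65 (cap) ; 80 left.
Give Clinic L 55 to hit its cap of 55 ; 25 left.
Only 25 left; Clinic B takes them to reach 25.

25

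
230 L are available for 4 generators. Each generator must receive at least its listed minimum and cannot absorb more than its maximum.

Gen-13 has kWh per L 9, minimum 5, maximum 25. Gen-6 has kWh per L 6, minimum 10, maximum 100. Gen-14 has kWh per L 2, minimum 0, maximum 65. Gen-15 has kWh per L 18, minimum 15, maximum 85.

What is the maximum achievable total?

Meeting every minimum uses 5+10+0+15 = 30 L, leaving 200.
Rank by kWh per L: Gen-15 18 > Gen-13 9 > Gen-6 6 > Gen-14 2.
Give Gen-15 70 more to hit its cap of 85 — 130 left.
Gen-13: +20 to 25 (cap) — 110 left.
Gen-6: +90 to 100 (cap) — 20 left.
Only 20 left; Gen-14 takes them to reach 20.
Total = 9×25 + 6×100 + 2×20 + 18×85 = 2395.

2395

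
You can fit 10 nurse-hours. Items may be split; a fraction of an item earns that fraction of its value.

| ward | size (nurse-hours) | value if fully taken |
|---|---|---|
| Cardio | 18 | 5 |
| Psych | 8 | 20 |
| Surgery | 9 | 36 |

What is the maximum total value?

38.5

Sort by value density: Surgery 36/9≈4, Psych 20/8≈2.5, Cardio 5/18≈0.278.
Surgery: take in full, 9 nurse-hours for value 36 ; 1 left.
Fill the last 1 nurse-hours with part of Psych: 1/8 of it earns 2.5.
Total value = 38.5.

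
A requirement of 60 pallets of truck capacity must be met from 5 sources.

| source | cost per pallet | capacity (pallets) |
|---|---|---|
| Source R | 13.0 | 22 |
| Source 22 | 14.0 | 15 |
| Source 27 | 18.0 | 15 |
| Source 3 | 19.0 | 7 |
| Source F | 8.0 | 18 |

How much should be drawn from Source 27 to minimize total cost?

Fill from the cheapest source first.
Take 18 from Source F at 8.0 — need 42 more.
Source R at 13.0: take all 22 pallets — 20 still needed.
Take 15 from Source 22 at 14.0 — need 5 more.
Take 5 from Source 27 at 18.0 to finish.
Source 3: unused.

5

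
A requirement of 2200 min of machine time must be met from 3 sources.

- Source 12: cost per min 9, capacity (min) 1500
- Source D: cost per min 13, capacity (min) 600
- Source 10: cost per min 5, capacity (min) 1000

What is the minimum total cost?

Fill from the cheapest source first.
Take 1000 from Source 10 at 5 ; need 1200 more.
Source 12 (9): take the remaining 1200 ; done.
Source D: unused.
Cost = 1000×5 + 1200×9 = 15800.

15800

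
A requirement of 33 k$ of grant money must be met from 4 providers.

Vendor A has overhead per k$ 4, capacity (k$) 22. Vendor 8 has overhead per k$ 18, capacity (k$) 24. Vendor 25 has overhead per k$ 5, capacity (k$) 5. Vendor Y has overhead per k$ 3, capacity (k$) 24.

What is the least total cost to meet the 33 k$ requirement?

108

Cheapest first:
Vendor Y (3): use full 24 → 9 k$ to go.
Vendor A (4): take the remaining 9 → done.
Vendor 25, Vendor 8: unused.
Cost = 24×3 + 9×4 = 108.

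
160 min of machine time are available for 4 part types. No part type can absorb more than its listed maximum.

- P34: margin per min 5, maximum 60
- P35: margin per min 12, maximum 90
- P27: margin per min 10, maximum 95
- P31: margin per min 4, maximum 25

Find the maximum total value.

1780

Order the part types by margin per min: P35 12 > P27 10 > P34 5 > P31 4.
Give P35 90 to hit its cap of 90 → 70 left.
P27 has room for 95 but only 70 remain, so it gets 70.
Total = 12×90 + 10×70 = 1780.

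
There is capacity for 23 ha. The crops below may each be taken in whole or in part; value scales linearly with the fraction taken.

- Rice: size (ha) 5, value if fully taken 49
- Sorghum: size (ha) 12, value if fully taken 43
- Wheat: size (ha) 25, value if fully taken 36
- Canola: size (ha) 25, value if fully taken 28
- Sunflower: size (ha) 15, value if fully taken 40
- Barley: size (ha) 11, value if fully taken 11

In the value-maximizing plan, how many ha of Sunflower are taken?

6

Best value per unit of size first: Rice 49/5≈9.8, Sorghum 43/12≈3.58, Sunflower 40/15≈2.67, Wheat 36/25≈1.44, Canola 28/25≈1.12, Barley 11/11≈1.
All 5 ha of Rice fit (value 49) → 18 remain.
Take all of Sorghum (12 ha, value 43) → 6 ha left.
Only 6 ha remain; take 6/15 of Sunflower for value 40×6/15 = 16.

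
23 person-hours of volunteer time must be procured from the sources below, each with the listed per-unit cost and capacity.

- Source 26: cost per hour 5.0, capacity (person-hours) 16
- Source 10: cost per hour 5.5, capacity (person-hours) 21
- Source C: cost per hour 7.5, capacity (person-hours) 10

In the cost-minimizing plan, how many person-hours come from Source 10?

Fill from the cheapest source first.
Take 16 from Source 26 at 5.0 → need 7 more.
Source 10 (5.5): take the remaining 7 → done.
Source C: unused.

7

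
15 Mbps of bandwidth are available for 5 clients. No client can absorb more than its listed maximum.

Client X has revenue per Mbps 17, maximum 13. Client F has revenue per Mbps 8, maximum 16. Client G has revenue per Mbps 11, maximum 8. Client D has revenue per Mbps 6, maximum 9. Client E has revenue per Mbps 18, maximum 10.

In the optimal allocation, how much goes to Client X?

5

Rank by revenue per Mbps: Client E 18 > Client X 17 > Client G 11 > Client F 8 > Client D 6.
Client E takes 10 to reach its cap of 10 ; 5 left.
Only 5 left; Client X takes them to reach 5.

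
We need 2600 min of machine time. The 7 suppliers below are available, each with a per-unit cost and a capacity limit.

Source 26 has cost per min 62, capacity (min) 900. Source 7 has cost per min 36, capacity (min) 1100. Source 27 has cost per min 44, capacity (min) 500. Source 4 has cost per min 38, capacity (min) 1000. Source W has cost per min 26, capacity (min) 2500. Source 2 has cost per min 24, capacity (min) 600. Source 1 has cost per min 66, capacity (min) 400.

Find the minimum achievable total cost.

Use suppliers in increasing cost order.
Source 2 (24): use full 600 — 2000 min to go.
Source W at 26: take 2000 of its 2500 — requirement met.
Source 7, Source 4, Source 27, Source 26, Source 1: unused.
Cost = 600×24 + 2000×26 = 66400.

66400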